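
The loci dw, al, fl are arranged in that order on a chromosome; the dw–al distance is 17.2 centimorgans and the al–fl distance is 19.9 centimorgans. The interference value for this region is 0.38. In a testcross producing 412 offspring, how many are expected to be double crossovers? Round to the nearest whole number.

Map distances give recombination frequencies of 0.172 and 0.199 for the two intervals.
With interference 0.38 (so coincidence = 0.62), expected double-crossover frequency = 0.172 × 0.199 × 0.62 = 0.02122.
Expected number = 0.02122 × 412 = 8.74 ≈ 9.

9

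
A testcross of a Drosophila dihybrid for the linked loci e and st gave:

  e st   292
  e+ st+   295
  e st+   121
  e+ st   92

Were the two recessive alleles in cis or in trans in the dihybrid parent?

The two most frequent classes are e+ st+ (295) and e st (292); these are the parental (non-recombinant) types.
So the F1 carried e+ st+ on one chromosome and e st on the other — the recessive alleles are on the same chromosome (cis / coupling).

cis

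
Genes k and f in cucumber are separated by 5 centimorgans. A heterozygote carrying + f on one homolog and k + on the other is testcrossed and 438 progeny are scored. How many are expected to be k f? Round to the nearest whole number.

A map distance of 5 centimorgans corresponds to a recombination frequency of 0.050.
The F1 is + f / k +, so k f is a recombinant gamete class with expected frequency r/2 = 0.050/2 = 0.0250.
Expected number = 0.0250 × 438 = 10.95 ≈ 11.

11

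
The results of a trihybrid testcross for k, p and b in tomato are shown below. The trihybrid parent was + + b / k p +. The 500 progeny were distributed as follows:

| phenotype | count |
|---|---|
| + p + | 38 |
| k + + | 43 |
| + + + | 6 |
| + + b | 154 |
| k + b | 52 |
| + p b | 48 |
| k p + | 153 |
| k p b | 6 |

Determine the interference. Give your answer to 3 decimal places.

The two rarest classes, + + + and k p b, are the double crossovers. Comparing them with the parentals, only the b allele has switched, so b is the middle locus and the order is k – b – p.
k–b: (90 + 12)/500 = 0.2040; b–p: (91 + 12)/500 = 0.2060.
Expected DCO frequency = 0.2040 × 0.2060 ≈ 0.04202; observed = 12/500 ≈ 0.02400.
Coefficient of coincidence = 0.02400/0.04202 ≈ 0.571; interference = 1 − 0.571 = 0.429.

0.429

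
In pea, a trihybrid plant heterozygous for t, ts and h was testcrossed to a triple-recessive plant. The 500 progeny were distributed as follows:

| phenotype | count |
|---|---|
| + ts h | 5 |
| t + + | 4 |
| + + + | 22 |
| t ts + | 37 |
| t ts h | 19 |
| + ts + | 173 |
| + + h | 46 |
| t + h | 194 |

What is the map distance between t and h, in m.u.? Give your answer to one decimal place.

The two most frequent reciprocal classes, t + h and + ts +, are the parental types, so the F1 was t + h / + ts +.
The two rarest classes, t + + and + ts h, are the double crossovers. Comparing them with the parentals, only the h allele has switched, so h is the middle locus and the order is ts – h – t.
Crossovers in the h–t interval produce the single-crossover classes + + h and t ts + (46 + 37 = 83) plus the double crossovers (9).
RF(h–t) = (83 + 9) / 500 = 92/500 = 0.1840 → 18.4 m.u.

18.4 m.u.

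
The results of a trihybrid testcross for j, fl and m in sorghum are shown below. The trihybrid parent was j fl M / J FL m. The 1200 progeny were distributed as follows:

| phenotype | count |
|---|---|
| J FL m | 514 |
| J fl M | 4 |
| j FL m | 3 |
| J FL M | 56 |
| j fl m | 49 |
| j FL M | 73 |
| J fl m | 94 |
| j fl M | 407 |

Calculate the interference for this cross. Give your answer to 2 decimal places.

0.57

The two rarest classes, J fl M and j FL m, are the double crossovers. Comparing them with the parentals, only the j allele has switched, so j is the middle locus and the order is m – j – fl.
m–j: (105 + 7)/1200 = 0.0933; j–fl: (167 + 7)/1200 = 0.1450.
Expected DCO frequency = 0.0933 × 0.1450 ≈ 0.01353; observed = 7/1200 ≈ 0.00583.
Coefficient of coincidence = 0.00583/0.01353 ≈ 0.43; interference = 1 − 0.43 = 0.57.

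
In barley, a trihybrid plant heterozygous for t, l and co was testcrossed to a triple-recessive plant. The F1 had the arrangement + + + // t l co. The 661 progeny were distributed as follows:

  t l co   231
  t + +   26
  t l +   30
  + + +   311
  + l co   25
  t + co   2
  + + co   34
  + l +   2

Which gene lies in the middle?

The two rarest classes, + l + and t + co, are the double crossovers. Comparing them with the parentals, only the l allele has switched, so l is the middle locus and the order is co – l – t.

l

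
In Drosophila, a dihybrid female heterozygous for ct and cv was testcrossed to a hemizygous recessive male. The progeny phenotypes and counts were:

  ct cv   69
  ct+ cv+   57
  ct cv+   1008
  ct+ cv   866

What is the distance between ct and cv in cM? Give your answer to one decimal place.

The two most frequent classes, ct+ cv (866) and ct cv+ (1008), are the parental types, so the F1 was ct+ cv / ct cv+.
The recombinant classes are ct+ cv+ and ct cv: 57 + 69 = 126.
Recombination frequency = 126/2000 = 0.0630 ≈ 6.3%, i.e. 6.3 cM.

6.3 cM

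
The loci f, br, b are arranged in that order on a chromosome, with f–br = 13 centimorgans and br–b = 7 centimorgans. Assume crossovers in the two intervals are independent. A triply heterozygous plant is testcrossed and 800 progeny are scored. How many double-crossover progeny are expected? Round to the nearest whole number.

Map distances give recombination frequencies of 0.130 and 0.070 for the two intervals.
With no interference, expected double-crossover frequency = 0.130 × 0.070 = 0.00910.
Expected number = 0.00910 × 800 = 7.28 ≈ 7.

7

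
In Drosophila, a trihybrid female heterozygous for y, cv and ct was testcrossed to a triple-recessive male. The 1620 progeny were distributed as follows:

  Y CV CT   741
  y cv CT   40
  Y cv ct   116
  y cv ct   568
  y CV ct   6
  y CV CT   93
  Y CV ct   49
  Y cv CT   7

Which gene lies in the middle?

The two most frequent reciprocal classes, Y CV CT and y cv ct, are the parental types, so the F1 was Y CV CT / y cv ct.
The two rarest classes, Y cv CT and y CV ct, are the double crossovers. Comparing them with the parentals, only the cv allele has switched, so cv is the middle locus and the order is y – cv – ct.

cv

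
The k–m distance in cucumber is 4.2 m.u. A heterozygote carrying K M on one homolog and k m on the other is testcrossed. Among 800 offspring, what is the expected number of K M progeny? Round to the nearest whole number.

A map distance of 4.2 m.u. corresponds to a recombination frequency of 0.042.
The F1 is K M / k m, so K M is a parental gamete class with expected frequency (1 − r)/2 = 0.958/2 = 0.4790.
Expected number = 0.4790 × 800 = 383.20 ≈ 383.

383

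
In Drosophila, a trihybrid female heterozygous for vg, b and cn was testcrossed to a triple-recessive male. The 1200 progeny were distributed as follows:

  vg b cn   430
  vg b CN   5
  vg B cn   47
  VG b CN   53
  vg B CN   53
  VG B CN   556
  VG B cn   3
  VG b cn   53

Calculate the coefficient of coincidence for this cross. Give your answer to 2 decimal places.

The two most frequent reciprocal classes, vg b cn and VG B CN, are the parental types, so the F1 was vg b cn / VG B CN.
The two rarest classes, vg b CN and VG B cn, are the double crossovers. Comparing them with the parentals, only the cn allele has switched, so cn is the middle locus and the order is vg – cn – b.
vg–cn: (106 + 8)/1200 = 0.0950; cn–b: (100 + 8)/1200 = 0.0900.
Expected DCO frequency = 0.0950 × 0.0900 ≈ 0.00855; observed = 8/1200 ≈ 0.00667.
Coefficient of coincidence = 0.00667/0.00855 ≈ 0.78.

0.78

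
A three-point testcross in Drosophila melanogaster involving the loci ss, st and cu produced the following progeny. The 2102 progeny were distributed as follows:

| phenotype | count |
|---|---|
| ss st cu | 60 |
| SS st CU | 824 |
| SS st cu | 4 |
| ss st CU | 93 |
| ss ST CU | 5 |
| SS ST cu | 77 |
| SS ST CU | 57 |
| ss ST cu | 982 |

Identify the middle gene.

cu

The two most frequent reciprocal classes, ss ST cu and SS st CU, are the parental types, so the F1 was ss ST cu / SS st CU.
The two rarest classes, ss ST CU and SS st cu, are the double crossovers. Comparing them with the parentals, only the cu allele has switched, so cu is the middle locus and the order is ss – cu – st.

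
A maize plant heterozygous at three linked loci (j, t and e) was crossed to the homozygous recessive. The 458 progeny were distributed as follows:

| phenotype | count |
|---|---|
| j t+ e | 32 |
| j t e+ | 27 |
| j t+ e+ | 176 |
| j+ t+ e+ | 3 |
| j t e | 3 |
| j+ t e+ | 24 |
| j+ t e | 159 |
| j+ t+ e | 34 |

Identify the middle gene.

The two most frequent reciprocal classes, j t+ e+ and j+ t e, are the parental types, so the F1 was j t+ e+ / j+ t e.
The two rarest classes, j+ t+ e+ and j t e, are the double crossovers. Comparing them with the parentals, only the j allele has switched, so j is the middle locus and the order is t – j – e.

j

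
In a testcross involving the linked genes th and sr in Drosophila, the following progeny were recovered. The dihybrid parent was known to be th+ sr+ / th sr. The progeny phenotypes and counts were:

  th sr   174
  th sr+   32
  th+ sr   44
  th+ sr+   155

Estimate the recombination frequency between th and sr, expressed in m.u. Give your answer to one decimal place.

18.8 m.u.

The recombinant classes are th+ sr and th sr+: 44 + 32 = 76.
Recombination frequency = 76/405 = 0.1877 ≈ 18.8%, i.e. 18.8 m.u.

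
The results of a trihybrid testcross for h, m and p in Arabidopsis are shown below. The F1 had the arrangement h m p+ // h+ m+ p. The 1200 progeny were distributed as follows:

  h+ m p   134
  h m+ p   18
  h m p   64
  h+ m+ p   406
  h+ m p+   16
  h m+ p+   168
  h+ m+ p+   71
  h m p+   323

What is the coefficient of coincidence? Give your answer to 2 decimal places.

0.72

The two rarest classes, h+ m p+ and h m+ p, are the double crossovers. Comparing them with the parentals, only the h allele has switched, so h is the middle locus and the order is p – h – m.
p–h: (135 + 34)/1200 = 0.1408; h–m: (302 + 34)/1200 = 0.2800.
Expected DCO frequency = 0.1408 × 0.2800 ≈ 0.03942; observed = 34/1200 ≈ 0.02833.
Coefficient of coincidence = 0.02833/0.03942 ≈ 0.72.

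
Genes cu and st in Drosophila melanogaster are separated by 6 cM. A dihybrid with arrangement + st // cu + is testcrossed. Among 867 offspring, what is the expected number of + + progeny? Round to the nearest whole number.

26

A map distance of 6 cM corresponds to a recombination frequency of 0.060.
The F1 is + st / cu +, so + + is a recombinant gamete class with expected frequency r/2 = 0.060/2 = 0.0300.
Expected number = 0.0300 × 867 = 26.01 ≈ 26.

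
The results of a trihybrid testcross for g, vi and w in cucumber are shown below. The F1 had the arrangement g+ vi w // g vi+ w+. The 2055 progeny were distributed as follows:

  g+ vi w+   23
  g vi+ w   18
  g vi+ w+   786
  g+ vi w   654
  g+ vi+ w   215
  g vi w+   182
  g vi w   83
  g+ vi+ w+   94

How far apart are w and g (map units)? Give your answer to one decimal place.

10.6 map units

The two rarest classes, g+ vi w+ and g vi+ w, are the double crossovers. Comparing them with the parentals, only the w allele has switched, so w is the middle locus and the order is vi – w – g.
Crossovers in the w–g interval produce the single-crossover classes g vi w and g+ vi+ w+ (83 + 94 = 177) plus the double crossovers (41).
RF(w–g) = (177 + 41) / 2055 = 218/2055 = 0.1061 → 10.6 map units.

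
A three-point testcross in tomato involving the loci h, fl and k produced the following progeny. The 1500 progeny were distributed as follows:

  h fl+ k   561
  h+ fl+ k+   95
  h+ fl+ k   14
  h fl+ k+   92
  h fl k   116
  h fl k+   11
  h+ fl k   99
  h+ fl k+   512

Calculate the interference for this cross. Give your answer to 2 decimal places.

0.26

The two most frequent reciprocal classes, h fl+ k and h+ fl k+, are the parental types, so the F1 was h fl+ k / h+ fl k+.
The two rarest classes, h+ fl+ k and h fl k+, are the double crossovers. Comparing them with the parentals, only the h allele has switched, so h is the middle locus and the order is k – h – fl.
k–h: (191 + 25)/1500 = 0.1440; h–fl: (211 + 25)/1500 = 0.1573.
Expected DCO frequency = 0.1440 × 0.1573 ≈ 0.02265; observed = 25/1500 ≈ 0.01667.
Coefficient of coincidence = 0.01667/0.02265 ≈ 0.74; interference = 1 − 0.74 = 0.26.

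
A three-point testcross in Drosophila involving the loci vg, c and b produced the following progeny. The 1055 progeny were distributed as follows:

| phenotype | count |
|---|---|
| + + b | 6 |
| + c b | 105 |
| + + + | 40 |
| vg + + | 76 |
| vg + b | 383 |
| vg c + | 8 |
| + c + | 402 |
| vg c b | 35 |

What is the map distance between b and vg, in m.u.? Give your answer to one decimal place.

18.5 m.u.

The two most frequent reciprocal classes, vg + b and + c +, are the parental types, so the F1 was vg + b / + c +.
The two rarest classes, + + b and vg c +, are the double crossovers. Comparing them with the parentals, only the vg allele has switched, so vg is the middle locus and the order is c – vg – b.
Crossovers in the vg–b interval produce the single-crossover classes vg + + and + c b (76 + 105 = 181) plus the double crossovers (14).
RF(vg–b) = (181 + 14) / 1055 = 195/1055 = 0.1848 → 18.5 m.u.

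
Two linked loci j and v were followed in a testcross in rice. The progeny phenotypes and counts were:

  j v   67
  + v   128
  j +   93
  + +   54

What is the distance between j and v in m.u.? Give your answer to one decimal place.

35.4 m.u.

The two most frequent classes, + v (128) and j + (93), are the parental types, so the F1 was + v / j +.
The recombinant classes are + + and j v: 54 + 67 = 121.
Recombination frequency = 121/342 = 0.3538 ≈ 35.4%, i.e. 35.4 m.u.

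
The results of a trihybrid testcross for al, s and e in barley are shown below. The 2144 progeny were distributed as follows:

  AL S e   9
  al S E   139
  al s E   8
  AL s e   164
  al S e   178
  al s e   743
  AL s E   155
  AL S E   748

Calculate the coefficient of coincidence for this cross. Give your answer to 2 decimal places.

0.33

The two most frequent reciprocal classes, al s e and AL S E, are the parental types, so the F1 was al s e / AL S E.
The two rarest classes, al s E and AL S e, are the double crossovers. Comparing them with the parentals, only the e allele has switched, so e is the middle locus and the order is al – e – s.
al–e: (303 + 17)/2144 = 0.1493; e–s: (333 + 17)/2144 = 0.1632.
Expected DCO frequency = 0.1493 × 0.1632 ≈ 0.02437; observed = 17/2144 ≈ 0.00793.
Coefficient of coincidence = 0.00793/0.02437 ≈ 0.33.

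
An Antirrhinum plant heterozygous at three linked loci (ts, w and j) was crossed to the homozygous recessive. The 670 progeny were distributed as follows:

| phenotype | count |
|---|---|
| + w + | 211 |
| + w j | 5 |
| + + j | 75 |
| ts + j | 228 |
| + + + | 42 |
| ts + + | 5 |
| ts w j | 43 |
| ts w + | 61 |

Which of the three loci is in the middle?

j

The two most frequent reciprocal classes, + w + and ts + j, are the parental types, so the F1 was + w + / ts + j.
The two rarest classes, + w j and ts + +, are the double crossovers. Comparing them with the parentals, only the j allele has switched, so j is the middle locus and the order is ts – j – w.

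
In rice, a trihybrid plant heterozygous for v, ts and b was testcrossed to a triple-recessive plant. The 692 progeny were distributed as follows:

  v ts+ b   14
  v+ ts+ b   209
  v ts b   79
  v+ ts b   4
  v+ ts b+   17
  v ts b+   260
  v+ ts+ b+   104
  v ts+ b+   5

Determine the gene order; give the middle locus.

ts

The two most frequent reciprocal classes, v ts b+ and v+ ts+ b, are the parental types, so the F1 was v ts b+ / v+ ts+ b.
The two rarest classes, v ts+ b+ and v+ ts b, are the double crossovers. Comparing them with the parentals, only the ts allele has switched, so ts is the middle locus and the order is v – ts – b.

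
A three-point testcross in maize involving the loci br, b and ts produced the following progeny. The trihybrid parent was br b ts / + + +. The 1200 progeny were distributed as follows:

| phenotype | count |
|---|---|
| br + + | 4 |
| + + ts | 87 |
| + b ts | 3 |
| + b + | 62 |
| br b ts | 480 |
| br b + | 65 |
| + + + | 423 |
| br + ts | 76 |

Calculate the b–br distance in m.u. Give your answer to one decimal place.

12.1 m.u.

The two rarest classes, + b ts and br + +, are the double crossovers. Comparing them with the parentals, only the br allele has switched, so br is the middle locus and the order is ts – br – b.
Crossovers in the br–b interval produce the single-crossover classes br + ts and + b + (76 + 62 = 138) plus the double crossovers (7).
RF(br–b) = (138 + 7) / 1200 = 145/1200 = 0.1208 → 12.1 m.u.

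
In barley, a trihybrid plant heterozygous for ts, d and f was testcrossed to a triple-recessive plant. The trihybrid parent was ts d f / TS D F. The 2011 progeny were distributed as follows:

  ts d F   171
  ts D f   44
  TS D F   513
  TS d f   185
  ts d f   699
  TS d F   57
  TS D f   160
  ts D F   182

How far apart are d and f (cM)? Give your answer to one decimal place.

The two rarest classes, ts D f and TS d F, are the double crossovers. Comparing them with the parentals, only the d allele has switched, so d is the middle locus and the order is ts – d – f.
Crossovers in the d–f interval produce the single-crossover classes ts d F and TS D f (171 + 160 = 331) plus the double crossovers (101).
RF(d–f) = (331 + 101) / 2011 = 432/2011 = 0.2148 → 21.5 cM.

21.5 cM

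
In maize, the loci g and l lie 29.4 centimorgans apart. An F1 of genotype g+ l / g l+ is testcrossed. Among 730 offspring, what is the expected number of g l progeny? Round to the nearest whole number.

107

A map distance of 29.4 centimorgans corresponds to a recombination frequency of 0.294.
The F1 is g+ l / g l+, so g l is a recombinant gamete class with expected frequency r/2 = 0.294/2 = 0.1470.
Expected number = 0.1470 × 730 = 107.31 ≈ 107.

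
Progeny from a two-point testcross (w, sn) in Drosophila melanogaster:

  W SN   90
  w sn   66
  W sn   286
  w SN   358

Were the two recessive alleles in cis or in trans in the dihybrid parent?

The two most frequent classes are W sn (286) and w SN (358); these are the parental (non-recombinant) types.
So the F1 carried W sn on one chromosome and w SN on the other — the recessive alleles are on opposite chromosomes (trans / repulsion).

trans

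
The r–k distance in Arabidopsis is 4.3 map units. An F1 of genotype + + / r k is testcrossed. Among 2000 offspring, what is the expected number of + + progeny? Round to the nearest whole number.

A map distance of 4.3 map units corresponds to a recombination frequency of 0.043.
The F1 is + + / r k, so + + is a parental gamete class with expected frequency (1 − r)/2 = 0.957/2 = 0.4785.
Expected number = 0.4785 × 2000 = 957.00 ≈ 957.

957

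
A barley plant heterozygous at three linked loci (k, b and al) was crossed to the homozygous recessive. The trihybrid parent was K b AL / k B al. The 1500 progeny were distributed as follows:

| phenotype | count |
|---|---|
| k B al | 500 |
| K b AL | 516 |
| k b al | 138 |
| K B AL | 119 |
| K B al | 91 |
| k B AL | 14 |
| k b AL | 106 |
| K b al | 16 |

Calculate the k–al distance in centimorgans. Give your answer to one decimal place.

The two rarest classes, K b al and k B AL, are the double crossovers. Comparing them with the parentals, only the al allele has switched, so al is the middle locus and the order is k – al – b.
Crossovers in the k–al interval produce the single-crossover classes k b AL and K B al (106 + 91 = 197) plus the double crossovers (30).
RF(k–al) = (197 + 30) / 1500 = 227/1500 = 0.1513 → 15.1 centimorgans.

15.1 centimorgans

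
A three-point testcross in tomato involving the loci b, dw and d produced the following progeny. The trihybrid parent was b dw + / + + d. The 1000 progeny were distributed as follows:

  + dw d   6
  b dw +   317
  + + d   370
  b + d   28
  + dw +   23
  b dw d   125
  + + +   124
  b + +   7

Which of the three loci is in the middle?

The two rarest classes, b + + and + dw d, are the double crossovers. Comparing them with the parentals, only the dw allele has switched, so dw is the middle locus and the order is d – dw – b.

dw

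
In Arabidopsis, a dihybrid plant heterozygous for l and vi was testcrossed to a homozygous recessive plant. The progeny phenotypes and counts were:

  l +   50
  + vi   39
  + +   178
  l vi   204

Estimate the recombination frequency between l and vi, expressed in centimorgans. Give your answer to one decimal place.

The two most frequent classes, + + (178) and l vi (204), are the parental types, so the F1 was + + / l vi.
The recombinant classes are + vi and l +: 39 + 50 = 89.
Recombination frequency = 89/471 = 0.1890 ≈ 18.9%, i.e. 18.9 centimorgans.

18.9 centimorgans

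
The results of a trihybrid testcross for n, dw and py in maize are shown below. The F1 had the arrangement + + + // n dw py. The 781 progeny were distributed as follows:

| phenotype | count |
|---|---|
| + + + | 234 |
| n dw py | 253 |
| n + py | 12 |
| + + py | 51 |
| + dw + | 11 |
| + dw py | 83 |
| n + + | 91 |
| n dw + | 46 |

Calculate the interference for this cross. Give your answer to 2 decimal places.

0.24

The two rarest classes, + dw + and n + py, are the double crossovers. Comparing them with the parentals, only the dw allele has switched, so dw is the middle locus and the order is py – dw – n.
py–dw: (97 + 23)/781 = 0.1536; dw–n: (174 + 23)/781 = 0.2522.
Expected DCO frequency = 0.1536 × 0.2522 ≈ 0.03874; observed = 23/781 ≈ 0.02945.
Coefficient of coincidence = 0.02945/0.03874 ≈ 0.76; interference = 1 − 0.76 = 0.24.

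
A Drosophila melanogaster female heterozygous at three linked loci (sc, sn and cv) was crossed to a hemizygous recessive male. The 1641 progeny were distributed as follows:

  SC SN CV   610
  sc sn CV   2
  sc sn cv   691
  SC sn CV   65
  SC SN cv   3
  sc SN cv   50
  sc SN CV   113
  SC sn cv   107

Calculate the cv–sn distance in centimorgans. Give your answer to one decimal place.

The two most frequent reciprocal classes, sc sn cv and SC SN CV, are the parental types, so the F1 was sc sn cv / SC SN CV.
The two rarest classes, sc sn CV and SC SN cv, are the double crossovers. Comparing them with the parentals, only the cv allele has switched, so cv is the middle locus and the order is sn – cv – sc.
Crossovers in the sn–cv interval produce the single-crossover classes sc SN cv and SC sn CV (50 + 65 = 115) plus the double crossovers (5).
RF(sn–cv) = (115 + 5) / 1641 = 120/1641 = 0.0731 → 7.3 centimorgans.

7.3 centimorgans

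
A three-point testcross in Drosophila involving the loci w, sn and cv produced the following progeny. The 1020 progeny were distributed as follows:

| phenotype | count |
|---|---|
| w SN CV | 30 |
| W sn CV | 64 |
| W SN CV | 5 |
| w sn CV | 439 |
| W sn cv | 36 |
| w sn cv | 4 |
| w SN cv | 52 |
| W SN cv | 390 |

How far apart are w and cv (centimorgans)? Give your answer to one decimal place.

The two most frequent reciprocal classes, w sn CV and W SN cv, are the parental types, so the F1 was w sn CV / W SN cv.
The two rarest classes, w sn cv and W SN CV, are the double crossovers. Comparing them with the parentals, only the cv allele has switched, so cv is the middle locus and the order is w – cv – sn.
Crossovers in the w–cv interval produce the single-crossover classes W sn CV and w SN cv (64 + 52 = 116) plus the double crossovers (9).
RF(w–cv) = (116 + 9) / 1020 = 125/1020 = 0.1225 → 12.3 centimorgans.

12.3 centimorgans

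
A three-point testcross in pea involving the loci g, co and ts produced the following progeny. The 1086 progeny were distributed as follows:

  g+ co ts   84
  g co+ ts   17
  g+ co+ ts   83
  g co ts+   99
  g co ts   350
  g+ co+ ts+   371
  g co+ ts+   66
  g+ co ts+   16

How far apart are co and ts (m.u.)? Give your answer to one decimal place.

The two most frequent reciprocal classes, g+ co+ ts+ and g co ts, are the parental types, so the F1 was g+ co+ ts+ / g co ts.
The two rarest classes, g+ co ts+ and g co+ ts, are the double crossovers. Comparing them with the parentals, only the co allele has switched, so co is the middle locus and the order is g – co – ts.
Crossovers in the co–ts interval produce the single-crossover classes g+ co+ ts and g co ts+ (83 + 99 = 182) plus the double crossovers (33).
RF(co–ts) = (182 + 33) / 1086 = 215/1086 = 0.1980 → 19.8 m.u.

19.8 m.u.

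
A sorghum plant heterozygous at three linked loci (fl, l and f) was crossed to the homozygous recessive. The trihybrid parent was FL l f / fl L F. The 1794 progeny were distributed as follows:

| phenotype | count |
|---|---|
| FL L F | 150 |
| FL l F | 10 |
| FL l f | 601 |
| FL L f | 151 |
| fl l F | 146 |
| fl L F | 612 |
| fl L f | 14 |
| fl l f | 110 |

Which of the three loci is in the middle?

The two rarest classes, FL l F and fl L f, are the double crossovers. Comparing them with the parentals, only the f allele has switched, so f is the middle locus and the order is l – f – fl.

f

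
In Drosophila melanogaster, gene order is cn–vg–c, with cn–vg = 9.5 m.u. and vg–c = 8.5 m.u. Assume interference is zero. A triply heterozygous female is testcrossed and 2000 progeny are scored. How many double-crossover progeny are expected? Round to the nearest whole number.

16

Map distances give recombination frequencies of 0.095 and 0.085 for the two intervals.
With no interference, expected double-crossover frequency = 0.095 × 0.085 = 0.00808.
Expected number = 0.00808 × 2000 = 16.15 ≈ 16.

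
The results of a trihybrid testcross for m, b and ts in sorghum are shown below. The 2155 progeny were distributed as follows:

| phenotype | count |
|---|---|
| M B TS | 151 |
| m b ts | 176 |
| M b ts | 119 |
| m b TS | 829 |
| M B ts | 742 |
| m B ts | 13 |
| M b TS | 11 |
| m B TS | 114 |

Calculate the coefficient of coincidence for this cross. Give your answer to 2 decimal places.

0.57

The two most frequent reciprocal classes, m b TS and M B ts, are the parental types, so the F1 was m b TS / M B ts.
The two rarest classes, M b TS and m B ts, are the double crossovers. Comparing them with the parentals, only the m allele has switched, so m is the middle locus and the order is ts – m – b.
ts–m: (327 + 24)/2155 = 0.1629; m–b: (233 + 24)/2155 = 0.1193.
Expected DCO frequency = 0.1629 × 0.1193 ≈ 0.01943; observed = 24/2155 ≈ 0.01114.
Coefficient of coincidence = 0.01114/0.01943 ≈ 0.57.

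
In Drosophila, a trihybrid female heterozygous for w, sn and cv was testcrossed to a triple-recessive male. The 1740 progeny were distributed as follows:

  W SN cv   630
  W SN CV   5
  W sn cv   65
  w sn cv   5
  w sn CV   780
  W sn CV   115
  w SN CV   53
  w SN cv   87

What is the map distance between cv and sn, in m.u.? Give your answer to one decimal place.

The two most frequent reciprocal classes, W SN cv and w sn CV, are the parental types, so the F1 was W SN cv / w sn CV.
The two rarest classes, W SN CV and w sn cv, are the double crossovers. Comparing them with the parentals, only the cv allele has switched, so cv is the middle locus and the order is sn – cv – w.
Crossovers in the sn–cv interval produce the single-crossover classes W sn cv and w SN CV (65 + 53 = 118) plus the double crossovers (10).
RF(sn–cv) = (118 + 10) / 1740 = 128/1740 = 0.0736 → 7.4 m.u.

7.4 m.u.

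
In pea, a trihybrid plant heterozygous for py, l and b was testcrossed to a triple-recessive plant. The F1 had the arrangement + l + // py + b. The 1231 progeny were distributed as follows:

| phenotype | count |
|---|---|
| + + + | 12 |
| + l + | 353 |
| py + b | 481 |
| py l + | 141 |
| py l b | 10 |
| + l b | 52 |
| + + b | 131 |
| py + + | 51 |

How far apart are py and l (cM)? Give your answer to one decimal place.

The two rarest classes, + + + and py l b, are the double crossovers. Comparing them with the parentals, only the l allele has switched, so l is the middle locus and the order is b – l – py.
Crossovers in the l–py interval produce the single-crossover classes py l + and + + b (141 + 131 = 272) plus the double crossovers (22).
RF(l–py) = (272 + 22) / 1231 = 294/1231 = 0.2388 → 23.9 cM.

23.9 cM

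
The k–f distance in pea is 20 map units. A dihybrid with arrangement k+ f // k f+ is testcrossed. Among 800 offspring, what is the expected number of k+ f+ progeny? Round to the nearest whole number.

80

A map distance of 20 map units corresponds to a recombination frequency of 0.200.
The F1 is k+ f / k f+, so k+ f+ is a recombinant gamete class with expected frequency r/2 = 0.200/2 = 0.1000.
Expected number = 0.1000 × 800 = 80.00 ≈ 80.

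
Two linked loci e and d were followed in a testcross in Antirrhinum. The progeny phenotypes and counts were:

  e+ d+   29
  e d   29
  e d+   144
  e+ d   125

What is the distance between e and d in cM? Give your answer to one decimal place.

The two most frequent classes, e+ d (125) and e d+ (144), are the parental types, so the F1 was e+ d / e d+.
The recombinant classes are e+ d+ and e d: 29 + 29 = 58.
Recombination frequency = 58/327 = 0.1774 ≈ 17.7%, i.e. 17.7 cM.

17.7 cM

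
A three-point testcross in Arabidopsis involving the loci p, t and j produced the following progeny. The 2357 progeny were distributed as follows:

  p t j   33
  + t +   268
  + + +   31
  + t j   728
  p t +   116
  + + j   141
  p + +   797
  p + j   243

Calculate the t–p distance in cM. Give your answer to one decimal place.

The two most frequent reciprocal classes, p + + and + t j, are the parental types, so the F1 was p + + / + t j.
The two rarest classes, + + + and p t j, are the double crossovers. Comparing them with the parentals, only the p allele has switched, so p is the middle locus and the order is t – p – j.
Crossovers in the t–p interval produce the single-crossover classes p t + and + + j (116 + 141 = 257) plus the double crossovers (64).
RF(t–p) = (257 + 64) / 2357 = 321/2357 = 0.1362 → 13.6 cM.

13.6 cM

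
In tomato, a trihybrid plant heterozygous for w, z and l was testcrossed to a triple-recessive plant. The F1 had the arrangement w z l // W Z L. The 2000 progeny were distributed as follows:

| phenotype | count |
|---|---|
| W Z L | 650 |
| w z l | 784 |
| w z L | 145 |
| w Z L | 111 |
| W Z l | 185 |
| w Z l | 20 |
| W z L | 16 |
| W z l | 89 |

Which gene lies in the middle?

z

The two rarest classes, w Z l and W z L, are the double crossovers. Comparing them with the parentals, only the z allele has switched, so z is the middle locus and the order is l – z – w.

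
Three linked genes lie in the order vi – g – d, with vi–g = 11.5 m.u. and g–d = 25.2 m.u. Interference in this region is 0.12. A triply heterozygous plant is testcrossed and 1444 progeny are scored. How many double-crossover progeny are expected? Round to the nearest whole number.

Map distances give recombination frequencies of 0.115 and 0.252 for the two intervals.
With interference 0.12 (so coincidence = 0.88), expected double-crossover frequency = 0.115 × 0.252 × 0.88 = 0.02550.
Expected number = 0.02550 × 1444 = 36.83 ≈ 37.

37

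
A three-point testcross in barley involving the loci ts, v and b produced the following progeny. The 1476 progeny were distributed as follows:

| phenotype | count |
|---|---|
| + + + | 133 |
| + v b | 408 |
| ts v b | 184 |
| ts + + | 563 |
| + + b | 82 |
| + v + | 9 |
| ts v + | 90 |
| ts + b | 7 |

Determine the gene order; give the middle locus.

b

The two most frequent reciprocal classes, ts + + and + v b, are the parental types, so the F1 was ts + + / + v b.
The two rarest classes, ts + b and + v +, are the double crossovers. Comparing them with the parentals, only the b allele has switched, so b is the middle locus and the order is v – b – ts.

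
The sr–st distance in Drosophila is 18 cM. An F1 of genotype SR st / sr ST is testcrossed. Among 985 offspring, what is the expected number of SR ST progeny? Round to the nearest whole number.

89

A map distance of 18 cM corresponds to a recombination frequency of 0.180.
The F1 is SR st / sr ST, so SR ST is a recombinant gamete class with expected frequency r/2 = 0.180/2 = 0.0900.
Expected number = 0.0900 × 985 = 88.65 ≈ 89.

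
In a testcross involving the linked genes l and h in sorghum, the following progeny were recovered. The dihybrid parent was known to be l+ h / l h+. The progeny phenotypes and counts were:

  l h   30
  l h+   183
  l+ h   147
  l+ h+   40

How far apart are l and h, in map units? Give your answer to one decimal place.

17.5 map units

The recombinant classes are l+ h+ and l h: 40 + 30 = 70.
Recombination frequency = 70/400 = 0.1750 ≈ 17.5%, i.e. 17.5 map units.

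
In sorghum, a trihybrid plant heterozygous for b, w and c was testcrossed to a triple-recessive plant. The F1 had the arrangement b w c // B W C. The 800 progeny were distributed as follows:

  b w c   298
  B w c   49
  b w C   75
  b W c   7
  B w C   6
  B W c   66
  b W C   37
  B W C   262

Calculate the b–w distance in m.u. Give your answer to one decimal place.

The two rarest classes, b W c and B w C, are the double crossovers. Comparing them with the parentals, only the w allele has switched, so w is the middle locus and the order is c – w – b.
Crossovers in the w–b interval produce the single-crossover classes B w c and b W C (49 + 37 = 86) plus the double crossovers (13).
RF(w–b) = (86 + 13) / 800 = 99/800 = 0.1237 → 12.4 m.u.

12.4 m.u.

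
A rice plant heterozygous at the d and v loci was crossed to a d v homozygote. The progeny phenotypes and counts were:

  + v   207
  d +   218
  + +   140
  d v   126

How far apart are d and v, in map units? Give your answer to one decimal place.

38.5 map units

The two most frequent classes, + v (207) and d + (218), are the parental types, so the F1 was + v / d +.
The recombinant classes are + + and d v: 140 + 126 = 266.
Recombination frequency = 266/691 = 0.3849 ≈ 38.5%, i.e. 38.5 map units.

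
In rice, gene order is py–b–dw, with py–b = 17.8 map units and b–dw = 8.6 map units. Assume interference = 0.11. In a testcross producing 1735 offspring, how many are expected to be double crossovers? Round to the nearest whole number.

24

Map distances give recombination frequencies of 0.178 and 0.086 for the two intervals.
With interference 0.11 (so coincidence = 0.89), expected double-crossover frequency = 0.178 × 0.086 × 0.89 = 0.01362.
Expected number = 0.01362 × 1735 = 23.64 ≈ 24.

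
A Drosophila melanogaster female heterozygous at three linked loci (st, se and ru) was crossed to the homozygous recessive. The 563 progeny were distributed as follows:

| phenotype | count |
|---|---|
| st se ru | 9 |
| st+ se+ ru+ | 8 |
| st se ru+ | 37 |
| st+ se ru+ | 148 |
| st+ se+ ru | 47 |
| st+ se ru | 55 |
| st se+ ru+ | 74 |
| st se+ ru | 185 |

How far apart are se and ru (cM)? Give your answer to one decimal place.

25.9 cM

The two most frequent reciprocal classes, st se+ ru and st+ se ru+, are the parental types, so the F1 was st se+ ru / st+ se ru+.
The two rarest classes, st se ru and st+ se+ ru+, are the double crossovers. Comparing them with the parentals, only the se allele has switched, so se is the middle locus and the order is st – se – ru.
Crossovers in the se–ru interval produce the single-crossover classes st se+ ru+ and st+ se ru (74 + 55 = 129) plus the double crossovers (17).
RF(se–ru) = (129 + 17) / 563 = 146/563 = 0.2593 → 25.9 cM.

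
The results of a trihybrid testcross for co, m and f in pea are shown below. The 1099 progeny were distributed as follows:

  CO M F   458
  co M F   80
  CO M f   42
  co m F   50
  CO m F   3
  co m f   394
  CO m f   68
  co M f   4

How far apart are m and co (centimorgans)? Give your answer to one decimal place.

The two most frequent reciprocal classes, co m f and CO M F, are the parental types, so the F1 was co m f / CO M F.
The two rarest classes, co M f and CO m F, are the double crossovers. Comparing them with the parentals, only the m allele has switched, so m is the middle locus and the order is co – m – f.
Crossovers in the co–m interval produce the single-crossover classes CO m f and co M F (68 + 80 = 148) plus the double crossovers (7).
RF(co–m) = (148 + 7) / 1099 = 155/1099 = 0.1410 → 14.1 centimorgans.

14.1 centimorgans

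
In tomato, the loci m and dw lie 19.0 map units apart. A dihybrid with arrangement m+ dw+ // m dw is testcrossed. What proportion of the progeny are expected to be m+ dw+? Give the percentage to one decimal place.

A map distance of 19.0 map units corresponds to a recombination frequency of 0.190.
The F1 is m+ dw+ / m dw, so m+ dw+ is a parental gamete class with expected frequency (1 − r)/2 = 0.810/2 = 0.4050.
That is 0.4050 = 40.5% of the progeny.

40.5%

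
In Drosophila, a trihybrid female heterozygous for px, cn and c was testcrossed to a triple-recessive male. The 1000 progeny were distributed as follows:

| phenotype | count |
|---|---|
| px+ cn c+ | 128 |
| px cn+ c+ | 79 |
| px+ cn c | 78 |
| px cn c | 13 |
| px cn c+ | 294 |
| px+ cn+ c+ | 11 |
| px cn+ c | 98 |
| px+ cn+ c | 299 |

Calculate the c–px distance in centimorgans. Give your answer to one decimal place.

The two most frequent reciprocal classes, px cn c+ and px+ cn+ c, are the parental types, so the F1 was px cn c+ / px+ cn+ c.
The two rarest classes, px cn c and px+ cn+ c+, are the double crossovers. Comparing them with the parentals, only the c allele has switched, so c is the middle locus and the order is px – c – cn.
Crossovers in the px–c interval produce the single-crossover classes px+ cn c+ and px cn+ c (128 + 98 = 226) plus the double crossovers (24).
RF(px–c) = (226 + 24) / 1000 = 250/1000 = 0.2500 → 25.0 centimorgans.

25.0 centimorgans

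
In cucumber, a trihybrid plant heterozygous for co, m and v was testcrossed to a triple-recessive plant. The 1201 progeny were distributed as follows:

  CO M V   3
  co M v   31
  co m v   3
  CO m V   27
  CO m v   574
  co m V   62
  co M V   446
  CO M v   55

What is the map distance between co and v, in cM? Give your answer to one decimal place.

The two most frequent reciprocal classes, CO m v and co M V, are the parental types, so the F1 was CO m v / co M V.
The two rarest classes, co m v and CO M V, are the double crossovers. Comparing them with the parentals, only the co allele has switched, so co is the middle locus and the order is m – co – v.
Crossovers in the co–v interval produce the single-crossover classes CO m V and co M v (27 + 31 = 58) plus the double crossovers (6).
RF(co–v) = (58 + 6) / 1201 = 64/1201 = 0.0533 → 5.3 cM.

5.3 cM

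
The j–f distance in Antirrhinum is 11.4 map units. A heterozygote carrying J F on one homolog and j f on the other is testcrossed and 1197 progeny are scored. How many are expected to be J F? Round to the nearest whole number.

A map distance of 11.4 map units corresponds to a recombination frequency of 0.114.
The F1 is J F / j f, so J F is a parental gamete class with expected frequency (1 − r)/2 = 0.886/2 = 0.4430.
Expected number = 0.4430 × 1197 = 530.27 ≈ 530.

530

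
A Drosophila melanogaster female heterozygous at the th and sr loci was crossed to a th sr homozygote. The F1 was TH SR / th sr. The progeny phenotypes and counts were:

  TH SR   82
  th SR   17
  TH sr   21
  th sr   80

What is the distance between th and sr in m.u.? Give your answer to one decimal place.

19.0 m.u.

The recombinant classes are TH sr and th SR: 21 + 17 = 38.
Recombination frequency = 38/200 = 0.1900 ≈ 19.0%, i.e. 19.0 m.u.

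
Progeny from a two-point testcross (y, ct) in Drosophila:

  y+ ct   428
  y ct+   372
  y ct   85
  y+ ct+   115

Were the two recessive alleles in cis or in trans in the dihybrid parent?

trans

The two most frequent classes are y+ ct (428) and y ct+ (372); these are the parental (non-recombinant) types.
So the F1 carried y+ ct on one chromosome and y ct+ on the other — the recessive alleles are on opposite chromosomes (trans / repulsion).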